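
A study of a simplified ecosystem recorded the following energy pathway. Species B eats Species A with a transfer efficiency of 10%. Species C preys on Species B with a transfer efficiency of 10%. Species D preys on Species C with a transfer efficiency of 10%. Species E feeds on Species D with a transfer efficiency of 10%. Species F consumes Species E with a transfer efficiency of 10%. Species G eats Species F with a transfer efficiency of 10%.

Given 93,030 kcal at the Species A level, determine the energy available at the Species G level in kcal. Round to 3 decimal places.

Species B: 93030 × 0.1 = 9303 kcal
Species C: 9303 × 0.1 = 930.3 kcal
Species D: 930.3 × 0.1 = 93.03 kcal
Species E: 93.03 × 0.1 = 9.303 kcal
Species F: 9.303 × 0.1 = 0.9303 kcal
Species G: 0.9303 × 0.1 = 0.09303 kcal

0.093 kcal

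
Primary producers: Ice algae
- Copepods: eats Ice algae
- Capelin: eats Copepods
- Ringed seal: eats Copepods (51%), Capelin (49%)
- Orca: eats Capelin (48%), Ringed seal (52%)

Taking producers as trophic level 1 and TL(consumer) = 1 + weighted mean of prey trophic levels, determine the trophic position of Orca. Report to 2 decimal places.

Copepods: 1 + 1 = 2
Capelin: 1 + 2 = 3
Ringed seal: 1 + (0.51×2 + 0.49×3) = 3.49
Orca: 1 + (0.48×3 + 0.52×3.49) = 4.2548

4.25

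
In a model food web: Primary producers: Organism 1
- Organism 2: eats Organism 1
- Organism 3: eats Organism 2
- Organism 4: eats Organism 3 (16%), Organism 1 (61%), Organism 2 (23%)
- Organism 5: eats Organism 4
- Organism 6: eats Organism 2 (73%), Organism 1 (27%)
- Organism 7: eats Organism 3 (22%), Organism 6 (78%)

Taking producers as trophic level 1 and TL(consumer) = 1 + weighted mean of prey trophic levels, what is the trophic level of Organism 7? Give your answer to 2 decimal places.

3.79

Organism 2: 1 + 1 = 2
Organism 3: 1 + 2 = 3
Organism 4: 1 + (0.16×3 + 0.61×1 + 0.23×2) = 2.55
Organism 5: 1 + 2.55 = 3.55
Organism 6: 1 + (0.73×2 + 0.27×1) = 2.73
Organism 7: 1 + (0.22×3 + 0.78×2.73) = 3.7894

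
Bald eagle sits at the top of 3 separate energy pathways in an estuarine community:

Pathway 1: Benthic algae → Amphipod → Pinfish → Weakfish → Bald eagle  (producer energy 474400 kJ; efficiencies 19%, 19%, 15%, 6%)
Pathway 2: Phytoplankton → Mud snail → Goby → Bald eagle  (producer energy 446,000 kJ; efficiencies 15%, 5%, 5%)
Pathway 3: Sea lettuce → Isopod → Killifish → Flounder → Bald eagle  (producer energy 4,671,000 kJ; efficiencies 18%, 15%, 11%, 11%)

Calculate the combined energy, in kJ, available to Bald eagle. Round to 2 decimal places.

1847.40 kJ

Pathway 1: 474400 × 0.19 × 0.19 × 0.15 × 0.06 = 154.13256 kJ
Pathway 2: 446000 × 0.15 × 0.05 × 0.05 = 167.25 kJ
Pathway 3: 4671000 × 0.18 × 0.15 × 0.11 × 0.11 = 1526.0157 kJ
Total at Bald eagle: 154.13256 + 167.25 + 1526.0157 = 1847.39826 kJ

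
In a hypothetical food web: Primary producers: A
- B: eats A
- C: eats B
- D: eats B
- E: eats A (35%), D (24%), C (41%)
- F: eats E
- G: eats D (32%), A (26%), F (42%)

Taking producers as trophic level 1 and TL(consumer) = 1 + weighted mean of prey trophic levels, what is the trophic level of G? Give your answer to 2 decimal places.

B: 1 + 1 = 2
C: 1 + 2 = 3
D: 1 + 2 = 3
E: 1 + (0.35×1 + 0.24×3 + 0.41×3) = 3.3
F: 1 + 3.3 = 4.3
G: 1 + (0.32×3 + 0.26×1 + 0.42×4.3) = 4.026

4.03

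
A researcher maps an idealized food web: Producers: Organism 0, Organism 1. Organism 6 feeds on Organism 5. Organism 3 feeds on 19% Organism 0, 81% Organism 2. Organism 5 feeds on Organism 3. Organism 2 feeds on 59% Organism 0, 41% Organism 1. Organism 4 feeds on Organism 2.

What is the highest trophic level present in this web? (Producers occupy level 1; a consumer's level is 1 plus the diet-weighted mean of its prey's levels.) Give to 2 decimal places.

4.81

Organism 2: 1 + (0.59×1 + 0.41×1) = 2
Organism 3: 1 + (0.19×1 + 0.81×2) = 2.81
Organism 4: 1 + 2 = 3
Organism 5: 1 + 2.81 = 3.81
Organism 6: 1 + 3.81 = 4.81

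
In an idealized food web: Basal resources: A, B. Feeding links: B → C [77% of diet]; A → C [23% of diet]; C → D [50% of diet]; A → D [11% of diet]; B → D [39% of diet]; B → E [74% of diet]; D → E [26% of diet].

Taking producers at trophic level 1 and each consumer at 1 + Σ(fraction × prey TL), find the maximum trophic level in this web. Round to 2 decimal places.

C: 1 + (0.77×1 + 0.23×1) = 2
D: 1 + (0.5×2 + 0.11×1 + 0.39×1) = 2.5
E: 1 + (0.74×1 + 0.26×2.5) = 2.39

2.50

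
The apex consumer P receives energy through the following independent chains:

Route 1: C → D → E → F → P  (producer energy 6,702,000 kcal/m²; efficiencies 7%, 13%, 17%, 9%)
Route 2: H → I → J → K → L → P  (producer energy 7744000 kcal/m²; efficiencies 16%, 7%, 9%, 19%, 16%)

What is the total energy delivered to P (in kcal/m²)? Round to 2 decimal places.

1170.42 kcal/m²

Route 1: 6702000 × 0.07 × 0.13 × 0.17 × 0.09 = 933.11946 kcal/m²
Route 2: 7744000 × 0.16 × 0.07 × 0.09 × 0.19 × 0.16 = 237.3009408 kcal/m²
Total at P: 933.11946 + 237.3009408 = 1170.4204008 kcal/m²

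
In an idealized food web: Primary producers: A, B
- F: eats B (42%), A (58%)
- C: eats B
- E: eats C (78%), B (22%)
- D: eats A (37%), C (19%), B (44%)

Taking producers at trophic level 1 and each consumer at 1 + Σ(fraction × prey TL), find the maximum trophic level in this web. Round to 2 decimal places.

2.78

C: 1 + 1 = 2
D: 1 + (0.37×1 + 0.19×2 + 0.44×1) = 2.19
E: 1 + (0.78×2 + 0.22×1) = 2.78
F: 1 + (0.42×1 + 0.58×1) = 2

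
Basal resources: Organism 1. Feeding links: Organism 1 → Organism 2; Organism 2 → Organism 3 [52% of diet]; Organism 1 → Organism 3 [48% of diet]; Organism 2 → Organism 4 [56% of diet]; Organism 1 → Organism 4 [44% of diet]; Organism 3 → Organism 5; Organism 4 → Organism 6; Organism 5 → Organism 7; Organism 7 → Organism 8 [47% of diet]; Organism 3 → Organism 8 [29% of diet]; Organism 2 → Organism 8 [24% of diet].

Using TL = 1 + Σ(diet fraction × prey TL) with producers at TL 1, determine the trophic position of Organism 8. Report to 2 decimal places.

Organism 2: 1 + 1 = 2
Organism 3: 1 + (0.52×2 + 0.48×1) = 2.52
Organism 4: 1 + (0.56×2 + 0.44×1) = 2.56
Organism 5: 1 + 2.52 = 3.52
Organism 6: 1 + 2.56 = 3.56
Organism 7: 1 + 3.52 = 4.52
Organism 8: 1 + (0.47×4.52 + 0.29×2.52 + 0.24×2) = 4.3352

4.34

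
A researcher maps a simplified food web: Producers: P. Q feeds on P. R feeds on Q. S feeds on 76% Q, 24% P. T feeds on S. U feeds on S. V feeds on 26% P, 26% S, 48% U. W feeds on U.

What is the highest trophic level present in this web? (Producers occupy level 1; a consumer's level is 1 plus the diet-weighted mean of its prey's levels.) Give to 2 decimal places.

Q: 1 + 1 = 2
R: 1 + 2 = 3
S: 1 + (0.76×2 + 0.24×1) = 2.76
T: 1 + 2.76 = 3.76
U: 1 + 2.76 = 3.76
V: 1 + (0.26×1 + 0.26×2.76 + 0.48×3.76) = 3.7824
W: 1 + 3.76 = 4.76

4.76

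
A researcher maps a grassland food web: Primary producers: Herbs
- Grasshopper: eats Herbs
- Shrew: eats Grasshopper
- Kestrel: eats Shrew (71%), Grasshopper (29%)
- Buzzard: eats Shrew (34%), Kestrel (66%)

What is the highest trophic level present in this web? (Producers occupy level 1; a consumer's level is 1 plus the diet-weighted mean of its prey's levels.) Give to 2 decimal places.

Grasshopper: 1 + 1 = 2
Shrew: 1 + 2 = 3
Kestrel: 1 + (0.71×3 + 0.29×2) = 3.71
Buzzard: 1 + (0.34×3 + 0.66×3.71) = 4.4686

4.47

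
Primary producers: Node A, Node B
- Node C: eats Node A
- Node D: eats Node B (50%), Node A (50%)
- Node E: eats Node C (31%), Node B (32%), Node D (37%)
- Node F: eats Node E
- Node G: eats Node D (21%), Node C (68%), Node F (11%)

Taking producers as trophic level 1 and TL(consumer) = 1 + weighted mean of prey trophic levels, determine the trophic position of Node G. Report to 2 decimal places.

Node C: 1 + 1 = 2
Node D: 1 + (0.5×1 + 0.5×1) = 2
Node E: 1 + (0.31×2 + 0.32×1 + 0.37×2) = 2.68
Node F: 1 + 2.68 = 3.68
Node G: 1 + (0.21×2 + 0.68×2 + 0.11×3.68) = 3.1848

3.18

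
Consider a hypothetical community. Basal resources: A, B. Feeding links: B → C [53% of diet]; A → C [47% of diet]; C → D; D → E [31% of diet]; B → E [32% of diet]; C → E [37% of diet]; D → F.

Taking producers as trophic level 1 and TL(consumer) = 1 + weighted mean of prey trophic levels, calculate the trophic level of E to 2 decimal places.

C: 1 + (0.53×1 + 0.47×1) = 2
D: 1 + 2 = 3
E: 1 + (0.31×3 + 0.32×1 + 0.37×2) = 2.99
F: 1 + 3 = 4

2.99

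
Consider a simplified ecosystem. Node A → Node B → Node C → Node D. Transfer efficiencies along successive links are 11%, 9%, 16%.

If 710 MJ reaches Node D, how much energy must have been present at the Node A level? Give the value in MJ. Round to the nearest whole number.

448232 MJ

Cumulative transfer efficiency: 0.11 × 0.09 × 0.16 = 0.001584
Node A energy = 710 / 0.001584 = 448232 MJ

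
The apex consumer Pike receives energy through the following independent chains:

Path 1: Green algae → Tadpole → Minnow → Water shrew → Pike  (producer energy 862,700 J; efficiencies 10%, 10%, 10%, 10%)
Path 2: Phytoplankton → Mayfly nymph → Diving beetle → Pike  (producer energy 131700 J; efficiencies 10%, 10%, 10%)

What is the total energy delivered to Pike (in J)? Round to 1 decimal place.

Path 1: 862700 × 0.1 × 0.1 × 0.1 × 0.1 = 86.27 J
Path 2: 131700 × 0.1 × 0.1 × 0.1 = 131.7 J
Total at Pike: 86.27 + 131.7 = 217.97 J

218.0 J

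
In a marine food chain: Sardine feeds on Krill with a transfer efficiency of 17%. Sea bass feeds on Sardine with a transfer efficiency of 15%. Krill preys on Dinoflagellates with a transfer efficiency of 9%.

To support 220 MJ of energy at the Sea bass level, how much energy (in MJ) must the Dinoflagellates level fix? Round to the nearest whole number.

95861 MJ

Cumulative transfer efficiency: 0.09 × 0.17 × 0.15 = 0.002295
Dinoflagellates energy = 220 / 0.002295 = 95861 MJ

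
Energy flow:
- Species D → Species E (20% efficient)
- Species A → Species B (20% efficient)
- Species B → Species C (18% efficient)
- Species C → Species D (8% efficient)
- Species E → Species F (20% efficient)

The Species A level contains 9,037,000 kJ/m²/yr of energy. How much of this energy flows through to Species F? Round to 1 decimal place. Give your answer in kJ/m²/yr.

Species B: 9037000 × 0.2 = 1807400 kJ/m²/yr
Species C: 1807400 × 0.18 = 325332 kJ/m²/yr
Species D: 325332 × 0.08 = 26026.56 kJ/m²/yr
Species E: 26026.56 × 0.2 = 5205.312 kJ/m²/yr
Species F: 5205.312 × 0.2 = 1041.0624 kJ/m²/yr

1041.1 kJ/m²/yr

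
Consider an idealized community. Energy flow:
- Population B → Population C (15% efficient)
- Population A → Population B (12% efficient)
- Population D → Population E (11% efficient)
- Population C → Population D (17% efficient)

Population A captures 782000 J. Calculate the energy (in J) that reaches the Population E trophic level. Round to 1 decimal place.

Population B: 782000 × 0.12 = 93840 J
Population C: 93840 × 0.15 = 14076 J
Population D: 14076 × 0.17 = 2392.92 J
Population E: 2392.92 × 0.11 = 263.2212 J

263.2 J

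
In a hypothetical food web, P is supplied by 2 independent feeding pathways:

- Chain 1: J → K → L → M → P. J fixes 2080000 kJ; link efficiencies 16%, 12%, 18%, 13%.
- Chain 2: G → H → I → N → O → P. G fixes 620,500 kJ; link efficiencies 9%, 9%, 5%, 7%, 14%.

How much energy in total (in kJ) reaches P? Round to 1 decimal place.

937.0 kJ

Chain 1: 2080000 × 0.16 × 0.12 × 0.18 × 0.13 = 934.5024 kJ
Chain 2: 620500 × 0.09 × 0.09 × 0.05 × 0.07 × 0.14 = 2.4627645 kJ
Total at P: 934.5024 + 2.4627645 = 936.9651645 kJ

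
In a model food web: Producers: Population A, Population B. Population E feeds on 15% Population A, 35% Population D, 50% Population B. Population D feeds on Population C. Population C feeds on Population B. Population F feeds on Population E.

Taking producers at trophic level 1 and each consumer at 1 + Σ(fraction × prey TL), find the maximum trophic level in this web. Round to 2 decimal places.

3.70

Population C: 1 + 1 = 2
Population D: 1 + 2 = 3
Population E: 1 + (0.15×1 + 0.35×3 + 0.5×1) = 2.7
Population F: 1 + 2.7 = 3.7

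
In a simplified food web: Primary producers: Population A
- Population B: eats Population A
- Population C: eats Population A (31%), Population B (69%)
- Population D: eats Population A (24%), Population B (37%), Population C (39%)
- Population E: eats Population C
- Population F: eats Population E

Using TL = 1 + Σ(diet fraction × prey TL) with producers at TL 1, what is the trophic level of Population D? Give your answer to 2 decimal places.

Population B: 1 + 1 = 2
Population C: 1 + (0.31×1 + 0.69×2) = 2.69
Population D: 1 + (0.24×1 + 0.37×2 + 0.39×2.69) = 3.0291
Population E: 1 + 2.69 = 3.69
Population F: 1 + 3.69 = 4.69

3.03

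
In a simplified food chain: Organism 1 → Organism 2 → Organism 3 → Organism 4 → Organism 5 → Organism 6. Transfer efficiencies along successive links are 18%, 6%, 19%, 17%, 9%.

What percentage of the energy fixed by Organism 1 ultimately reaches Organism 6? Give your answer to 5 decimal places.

0.00314%

Product of link efficiencies: 0.18 × 0.06 × 0.19 × 0.17 × 0.09 = 0.0000313956
As a percentage: 0.0000313956 × 100 = 0.00314%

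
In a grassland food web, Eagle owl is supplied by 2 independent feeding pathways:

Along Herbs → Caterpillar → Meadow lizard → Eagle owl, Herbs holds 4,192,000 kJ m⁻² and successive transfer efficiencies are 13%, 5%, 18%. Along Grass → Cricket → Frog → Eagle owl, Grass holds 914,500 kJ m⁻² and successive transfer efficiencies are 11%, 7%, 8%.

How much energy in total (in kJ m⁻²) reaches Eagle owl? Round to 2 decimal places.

Via Herbs: 4192000 × 0.13 × 0.05 × 0.18 = 4904.64 kJ m⁻²
Via Grass: 914500 × 0.11 × 0.07 × 0.08 = 563.332 kJ m⁻²
Total at Eagle owl: 4904.64 + 563.332 = 5467.972 kJ m⁻²

5467.97 kJ m⁻²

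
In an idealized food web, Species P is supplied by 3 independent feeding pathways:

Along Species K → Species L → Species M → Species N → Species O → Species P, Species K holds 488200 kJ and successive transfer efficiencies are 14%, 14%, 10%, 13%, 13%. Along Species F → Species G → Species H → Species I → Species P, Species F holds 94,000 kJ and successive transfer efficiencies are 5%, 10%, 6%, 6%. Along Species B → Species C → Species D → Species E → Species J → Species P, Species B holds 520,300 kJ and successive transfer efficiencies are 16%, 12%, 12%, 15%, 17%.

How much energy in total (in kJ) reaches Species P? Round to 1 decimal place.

48.4 kJ

Via Species K: 488200 × 0.14 × 0.14 × 0.1 × 0.13 × 0.13 = 16.1711368 kJ
Via Species F: 94000 × 0.05 × 0.1 × 0.06 × 0.06 = 1.692 kJ
Via Species B: 520300 × 0.16 × 0.12 × 0.12 × 0.15 × 0.17 = 30.5686656 kJ
Total at Species P: 16.1711368 + 1.692 + 30.5686656 = 48.4318024 kJ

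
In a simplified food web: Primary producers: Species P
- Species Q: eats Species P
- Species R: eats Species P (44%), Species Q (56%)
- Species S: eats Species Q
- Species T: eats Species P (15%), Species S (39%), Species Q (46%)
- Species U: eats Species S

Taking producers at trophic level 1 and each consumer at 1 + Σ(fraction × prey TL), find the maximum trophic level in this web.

Species Q: 1 + 1 = 2
Species R: 1 + (0.44×1 + 0.56×2) = 2.56
Species S: 1 + 2 = 3
Species T: 1 + (0.15×1 + 0.39×3 + 0.46×2) = 3.24
Species U: 1 + 3 = 4

4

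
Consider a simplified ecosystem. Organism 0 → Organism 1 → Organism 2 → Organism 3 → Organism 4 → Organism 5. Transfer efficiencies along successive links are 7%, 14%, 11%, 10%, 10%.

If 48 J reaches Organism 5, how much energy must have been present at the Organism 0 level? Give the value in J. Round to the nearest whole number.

Cumulative transfer efficiency: 0.07 × 0.14 × 0.11 × 0.1 × 0.1 = 0.00001078
Organism 0 energy = 48 / 0.00001078 = 4452690 J

4452690 J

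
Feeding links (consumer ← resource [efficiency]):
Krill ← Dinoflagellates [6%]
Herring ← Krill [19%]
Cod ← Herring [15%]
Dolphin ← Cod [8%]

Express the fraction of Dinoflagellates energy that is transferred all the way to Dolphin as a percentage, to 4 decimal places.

Product of link efficiencies: 0.06 × 0.19 × 0.15 × 0.08 = 0.0001368
As a percentage: 0.0001368 × 100 = 0.0137%

0.0137%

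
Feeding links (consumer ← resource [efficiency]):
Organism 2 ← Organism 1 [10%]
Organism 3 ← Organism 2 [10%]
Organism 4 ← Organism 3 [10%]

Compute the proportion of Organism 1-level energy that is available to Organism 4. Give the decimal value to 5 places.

0.00100

Product of link efficiencies: 0.1 × 0.1 × 0.1 = 0.001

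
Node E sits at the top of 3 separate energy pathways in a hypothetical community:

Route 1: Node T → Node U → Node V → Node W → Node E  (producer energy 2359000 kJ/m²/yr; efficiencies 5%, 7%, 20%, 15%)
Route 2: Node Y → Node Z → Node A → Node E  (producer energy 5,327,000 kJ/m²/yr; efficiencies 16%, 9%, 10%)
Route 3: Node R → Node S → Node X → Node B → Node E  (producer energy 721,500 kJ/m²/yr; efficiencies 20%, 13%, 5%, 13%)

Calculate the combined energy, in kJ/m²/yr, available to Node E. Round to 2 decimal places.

8040.51 kJ/m²/yr

Route 1: 2359000 × 0.05 × 0.07 × 0.2 × 0.15 = 247.695 kJ/m²/yr
Route 2: 5327000 × 0.16 × 0.09 × 0.1 = 7670.88 kJ/m²/yr
Route 3: 721500 × 0.2 × 0.13 × 0.05 × 0.13 = 121.9335 kJ/m²/yr
Total at Node E: 247.695 + 7670.88 + 121.9335 = 8040.5085 kJ/m²/yr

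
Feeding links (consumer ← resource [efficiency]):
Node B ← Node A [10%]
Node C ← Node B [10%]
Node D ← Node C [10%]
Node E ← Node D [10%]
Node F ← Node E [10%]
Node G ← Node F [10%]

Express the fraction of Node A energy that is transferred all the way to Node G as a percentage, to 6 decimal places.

0.000100%

Product of link efficiencies: 0.1 × 0.1 × 0.1 × 0.1 × 0.1 × 0.1 = 0.000001
As a percentage: 0.000001 × 100 = 0.000100%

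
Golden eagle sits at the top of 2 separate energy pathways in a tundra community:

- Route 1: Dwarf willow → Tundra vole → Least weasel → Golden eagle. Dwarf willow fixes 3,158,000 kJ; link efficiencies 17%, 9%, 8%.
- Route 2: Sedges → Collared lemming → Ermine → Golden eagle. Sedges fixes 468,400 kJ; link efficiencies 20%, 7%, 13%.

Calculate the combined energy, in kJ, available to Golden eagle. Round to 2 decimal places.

Route 1: 3158000 × 0.17 × 0.09 × 0.08 = 3865.392 kJ
Route 2: 468400 × 0.2 × 0.07 × 0.13 = 852.488 kJ
Total at Golden eagle: 3865.392 + 852.488 = 4717.88 kJ

4717.88 kJ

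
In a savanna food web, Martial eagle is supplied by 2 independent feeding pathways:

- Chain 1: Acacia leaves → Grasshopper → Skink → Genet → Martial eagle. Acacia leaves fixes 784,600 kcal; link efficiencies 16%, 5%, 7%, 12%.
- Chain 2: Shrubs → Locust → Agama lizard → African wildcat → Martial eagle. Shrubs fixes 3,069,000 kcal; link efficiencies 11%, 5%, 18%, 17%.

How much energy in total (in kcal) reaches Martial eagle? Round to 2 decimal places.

Chain 1: 784600 × 0.16 × 0.05 × 0.07 × 0.12 = 52.72512 kcal
Chain 2: 3069000 × 0.11 × 0.05 × 0.18 × 0.17 = 516.5127 kcal
Total at Martial eagle: 52.72512 + 516.5127 = 569.23782 kcal

569.24 kcal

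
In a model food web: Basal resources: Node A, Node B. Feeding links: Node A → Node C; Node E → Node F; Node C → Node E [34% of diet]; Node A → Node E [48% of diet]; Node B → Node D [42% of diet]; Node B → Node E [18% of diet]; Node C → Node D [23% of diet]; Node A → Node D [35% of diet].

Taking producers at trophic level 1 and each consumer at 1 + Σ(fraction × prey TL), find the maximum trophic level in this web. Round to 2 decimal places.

3.34

Node C: 1 + 1 = 2
Node D: 1 + (0.42×1 + 0.23×2 + 0.35×1) = 2.23
Node E: 1 + (0.34×2 + 0.18×1 + 0.48×1) = 2.34
Node F: 1 + 2.34 = 3.34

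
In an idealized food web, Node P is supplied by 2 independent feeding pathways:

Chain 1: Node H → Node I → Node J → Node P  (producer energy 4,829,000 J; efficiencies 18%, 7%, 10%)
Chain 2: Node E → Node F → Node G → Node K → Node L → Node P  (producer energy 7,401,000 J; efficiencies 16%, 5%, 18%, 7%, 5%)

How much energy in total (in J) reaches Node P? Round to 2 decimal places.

Chain 1: 4829000 × 0.18 × 0.07 × 0.1 = 6084.54 J
Chain 2: 7401000 × 0.16 × 0.05 × 0.18 × 0.07 × 0.05 = 37.30104 J
Total at Node P: 6084.54 + 37.30104 = 6121.84104 J

6121.84 J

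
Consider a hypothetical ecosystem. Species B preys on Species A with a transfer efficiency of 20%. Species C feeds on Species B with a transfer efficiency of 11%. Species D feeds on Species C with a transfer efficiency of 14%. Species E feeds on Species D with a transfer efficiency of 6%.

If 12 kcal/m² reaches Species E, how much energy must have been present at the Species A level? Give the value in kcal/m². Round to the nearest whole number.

64935 kcal/m²

Cumulative transfer efficiency: 0.2 × 0.11 × 0.14 × 0.06 = 0.0001848
Species A energy = 12 / 0.0001848 = 64935 kcal/m²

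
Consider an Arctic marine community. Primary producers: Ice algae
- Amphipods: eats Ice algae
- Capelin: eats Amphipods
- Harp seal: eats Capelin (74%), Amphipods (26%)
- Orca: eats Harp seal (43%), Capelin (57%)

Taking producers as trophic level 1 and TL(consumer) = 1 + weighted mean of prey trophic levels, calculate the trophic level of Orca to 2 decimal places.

Amphipods: 1 + 1 = 2
Capelin: 1 + 2 = 3
Harp seal: 1 + (0.74×3 + 0.26×2) = 3.74
Orca: 1 + (0.43×3.74 + 0.57×3) = 4.3182

4.32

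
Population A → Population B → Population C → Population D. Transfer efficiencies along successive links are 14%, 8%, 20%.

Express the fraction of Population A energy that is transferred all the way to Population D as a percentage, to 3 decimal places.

0.224%

Product of link efficiencies: 0.14 × 0.08 × 0.2 = 0.00224
As a percentage: 0.00224 × 100 = 0.224%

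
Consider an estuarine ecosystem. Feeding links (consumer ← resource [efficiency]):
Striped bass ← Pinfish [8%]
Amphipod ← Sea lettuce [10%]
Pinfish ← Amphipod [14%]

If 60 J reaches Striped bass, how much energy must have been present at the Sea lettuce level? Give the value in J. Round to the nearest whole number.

53571 J

Cumulative transfer efficiency: 0.1 × 0.14 × 0.08 = 0.00112
Sea lettuce energy = 60 / 0.00112 = 53571 J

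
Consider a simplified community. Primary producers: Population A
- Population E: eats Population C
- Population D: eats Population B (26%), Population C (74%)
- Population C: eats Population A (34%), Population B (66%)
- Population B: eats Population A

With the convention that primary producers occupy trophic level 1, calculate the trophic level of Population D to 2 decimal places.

3.49

Population B: 1 + 1 = 2
Population C: 1 + (0.34×1 + 0.66×2) = 2.66
Population D: 1 + (0.26×2 + 0.74×2.66) = 3.4884
Population E: 1 + 2.66 = 3.66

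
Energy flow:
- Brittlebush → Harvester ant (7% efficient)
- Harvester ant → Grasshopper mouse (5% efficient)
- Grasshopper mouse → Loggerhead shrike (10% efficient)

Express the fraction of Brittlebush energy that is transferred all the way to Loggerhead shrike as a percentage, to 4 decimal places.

Product of link efficiencies: 0.07 × 0.05 × 0.1 = 0.00035
As a percentage: 0.00035 × 100 = 0.0350%

0.0350%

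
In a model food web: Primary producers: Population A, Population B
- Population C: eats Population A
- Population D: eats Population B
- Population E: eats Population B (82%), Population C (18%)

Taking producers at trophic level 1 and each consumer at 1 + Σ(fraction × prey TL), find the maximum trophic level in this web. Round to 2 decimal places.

Population C: 1 + 1 = 2
Population D: 1 + 1 = 2
Population E: 1 + (0.82×1 + 0.18×2) = 2.18

2.18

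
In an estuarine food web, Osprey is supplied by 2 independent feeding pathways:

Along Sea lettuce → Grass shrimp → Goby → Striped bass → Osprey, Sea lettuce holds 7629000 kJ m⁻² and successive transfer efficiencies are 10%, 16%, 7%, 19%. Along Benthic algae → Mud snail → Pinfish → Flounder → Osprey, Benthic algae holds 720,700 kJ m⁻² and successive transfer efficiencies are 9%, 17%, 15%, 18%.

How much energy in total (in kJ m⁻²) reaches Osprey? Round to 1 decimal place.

1921.2 kJ m⁻²

Via Sea lettuce: 7629000 × 0.1 × 0.16 × 0.07 × 0.19 = 1623.4512 kJ m⁻²
Via Benthic algae: 720700 × 0.09 × 0.17 × 0.15 × 0.18 = 297.72117 kJ m⁻²
Total at Osprey: 1623.4512 + 297.72117 = 1921.17237 kJ m⁻²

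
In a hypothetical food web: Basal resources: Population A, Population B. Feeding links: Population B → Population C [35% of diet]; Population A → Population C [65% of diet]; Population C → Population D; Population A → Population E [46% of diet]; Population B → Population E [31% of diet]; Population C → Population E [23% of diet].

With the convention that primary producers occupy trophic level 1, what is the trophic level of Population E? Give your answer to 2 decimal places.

Population C: 1 + (0.35×1 + 0.65×1) = 2
Population D: 1 + 2 = 3
Population E: 1 + (0.46×1 + 0.31×1 + 0.23×2) = 2.23

2.23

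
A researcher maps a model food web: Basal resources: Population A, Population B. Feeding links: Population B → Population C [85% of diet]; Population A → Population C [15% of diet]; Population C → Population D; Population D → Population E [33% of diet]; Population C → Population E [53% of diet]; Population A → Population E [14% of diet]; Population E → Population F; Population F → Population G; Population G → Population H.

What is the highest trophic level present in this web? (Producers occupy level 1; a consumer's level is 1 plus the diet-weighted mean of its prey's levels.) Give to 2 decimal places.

6.19

Population C: 1 + (0.85×1 + 0.15×1) = 2
Population D: 1 + 2 = 3
Population E: 1 + (0.33×3 + 0.53×2 + 0.14×1) = 3.19
Population F: 1 + 3.19 = 4.19
Population G: 1 + 4.19 = 5.19
Population H: 1 + 5.19 = 6.19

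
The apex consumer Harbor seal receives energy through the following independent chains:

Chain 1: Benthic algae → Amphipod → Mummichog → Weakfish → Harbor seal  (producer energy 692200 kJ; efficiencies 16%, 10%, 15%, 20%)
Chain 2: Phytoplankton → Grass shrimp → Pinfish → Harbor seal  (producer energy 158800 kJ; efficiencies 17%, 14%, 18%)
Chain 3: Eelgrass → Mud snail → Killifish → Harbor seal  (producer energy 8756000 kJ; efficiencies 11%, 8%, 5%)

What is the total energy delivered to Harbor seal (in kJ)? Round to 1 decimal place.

4865.2 kJ

Chain 1: 692200 × 0.16 × 0.1 × 0.15 × 0.2 = 332.256 kJ
Chain 2: 158800 × 0.17 × 0.14 × 0.18 = 680.2992 kJ
Chain 3: 8756000 × 0.11 × 0.08 × 0.05 = 3852.64 kJ
Total at Harbor seal: 332.256 + 680.2992 + 3852.64 = 4865.1952 kJ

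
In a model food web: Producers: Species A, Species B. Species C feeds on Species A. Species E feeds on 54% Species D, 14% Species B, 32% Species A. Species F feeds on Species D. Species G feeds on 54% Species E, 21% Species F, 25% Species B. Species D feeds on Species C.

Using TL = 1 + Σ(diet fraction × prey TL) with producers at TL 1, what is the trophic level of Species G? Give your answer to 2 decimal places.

Species C: 1 + 1 = 2
Species D: 1 + 2 = 3
Species E: 1 + (0.54×3 + 0.14×1 + 0.32×1) = 3.08
Species F: 1 + 3 = 4
Species G: 1 + (0.54×3.08 + 0.21×4 + 0.25×1) = 3.7532

3.75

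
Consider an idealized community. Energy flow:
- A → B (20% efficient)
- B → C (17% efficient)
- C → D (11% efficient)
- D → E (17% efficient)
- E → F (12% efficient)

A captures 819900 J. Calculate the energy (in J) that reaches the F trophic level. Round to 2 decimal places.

B: 819900 × 0.2 = 163980 J
C: 163980 × 0.17 = 27876.6 J
D: 27876.6 × 0.11 = 3066.426 J
E: 3066.426 × 0.17 = 521.29242 J
F: 521.29242 × 0.12 = 62.5550904 J

62.56 J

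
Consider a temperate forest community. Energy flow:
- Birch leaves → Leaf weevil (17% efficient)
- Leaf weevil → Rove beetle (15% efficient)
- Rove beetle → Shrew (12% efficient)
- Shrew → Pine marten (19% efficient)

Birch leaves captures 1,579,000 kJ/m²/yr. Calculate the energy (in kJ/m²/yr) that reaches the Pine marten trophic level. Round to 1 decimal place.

918.0 kJ/m²/yr

Leaf weevil: 1579000 × 0.17 = 268430 kJ/m²/yr
Rove beetle: 268430 × 0.15 = 40264.5 kJ/m²/yr
Shrew: 40264.5 × 0.12 = 4831.74 kJ/m²/yr
Pine marten: 4831.74 × 0.19 = 918.0306 kJ/m²/yr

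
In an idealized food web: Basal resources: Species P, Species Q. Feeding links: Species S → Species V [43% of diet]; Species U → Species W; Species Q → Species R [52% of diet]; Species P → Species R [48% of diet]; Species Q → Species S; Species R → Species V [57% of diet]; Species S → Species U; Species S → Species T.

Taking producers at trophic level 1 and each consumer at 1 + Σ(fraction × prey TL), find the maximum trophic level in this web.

Species R: 1 + (0.48×1 + 0.52×1) = 2
Species S: 1 + 1 = 2
Species T: 1 + 2 = 3
Species U: 1 + 2 = 3
Species V: 1 + (0.57×2 + 0.43×2) = 3
Species W: 1 + 3 = 4

4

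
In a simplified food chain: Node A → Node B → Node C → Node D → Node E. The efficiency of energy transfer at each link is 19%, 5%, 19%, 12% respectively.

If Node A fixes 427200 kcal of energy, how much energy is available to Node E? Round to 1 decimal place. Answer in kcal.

Node B: 427200 × 0.19 = 81168 kcal
Node C: 81168 × 0.05 = 4058.4 kcal
Node D: 4058.4 × 0.19 = 771.096 kcal
Node E: 771.096 × 0.12 = 92.53152 kcal

92.5 kcal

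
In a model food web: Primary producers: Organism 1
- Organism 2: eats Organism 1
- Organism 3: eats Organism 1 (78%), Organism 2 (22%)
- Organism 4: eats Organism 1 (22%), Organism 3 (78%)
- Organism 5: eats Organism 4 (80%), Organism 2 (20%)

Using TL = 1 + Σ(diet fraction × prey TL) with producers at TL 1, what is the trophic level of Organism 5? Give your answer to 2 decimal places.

3.76

Organism 2: 1 + 1 = 2
Organism 3: 1 + (0.78×1 + 0.22×2) = 2.22
Organism 4: 1 + (0.22×1 + 0.78×2.22) = 2.9516
Organism 5: 1 + (0.8×2.9516 + 0.2×2) = 3.76128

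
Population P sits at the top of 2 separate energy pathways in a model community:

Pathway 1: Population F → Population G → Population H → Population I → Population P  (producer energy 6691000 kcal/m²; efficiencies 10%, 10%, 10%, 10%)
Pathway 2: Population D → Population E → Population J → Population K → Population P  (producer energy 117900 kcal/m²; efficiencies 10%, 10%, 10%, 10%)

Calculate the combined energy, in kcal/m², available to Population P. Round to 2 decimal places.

Pathway 1: 6691000 × 0.1 × 0.1 × 0.1 × 0.1 = 669.1 kcal/m²
Pathway 2: 117900 × 0.1 × 0.1 × 0.1 × 0.1 = 11.79 kcal/m²
Total at Population P: 669.1 + 11.79 = 680.89 kcal/m²

680.89 kcal/m²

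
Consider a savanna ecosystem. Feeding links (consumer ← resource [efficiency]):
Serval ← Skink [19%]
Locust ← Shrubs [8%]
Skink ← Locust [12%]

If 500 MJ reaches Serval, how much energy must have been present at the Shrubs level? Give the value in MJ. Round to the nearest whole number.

Cumulative transfer efficiency: 0.08 × 0.12 × 0.19 = 0.001824
Shrubs energy = 500 / 0.001824 = 274123 MJ

274123 MJ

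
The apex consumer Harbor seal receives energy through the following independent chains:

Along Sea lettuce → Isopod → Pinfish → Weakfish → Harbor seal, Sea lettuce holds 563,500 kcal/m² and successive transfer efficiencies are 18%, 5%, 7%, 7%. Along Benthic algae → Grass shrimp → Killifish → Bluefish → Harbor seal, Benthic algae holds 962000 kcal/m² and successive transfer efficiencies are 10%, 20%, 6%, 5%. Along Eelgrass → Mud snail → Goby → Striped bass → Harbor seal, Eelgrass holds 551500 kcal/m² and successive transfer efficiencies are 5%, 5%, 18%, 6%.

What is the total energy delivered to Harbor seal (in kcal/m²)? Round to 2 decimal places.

97.46 kcal/m²

Via Sea lettuce: 563500 × 0.18 × 0.05 × 0.07 × 0.07 = 24.85035 kcal/m²
Via Benthic algae: 962000 × 0.1 × 0.2 × 0.06 × 0.05 = 57.72 kcal/m²
Via Eelgrass: 551500 × 0.05 × 0.05 × 0.18 × 0.06 = 14.8905 kcal/m²
Total at Harbor seal: 24.85035 + 57.72 + 14.8905 = 97.46085 kcal/m²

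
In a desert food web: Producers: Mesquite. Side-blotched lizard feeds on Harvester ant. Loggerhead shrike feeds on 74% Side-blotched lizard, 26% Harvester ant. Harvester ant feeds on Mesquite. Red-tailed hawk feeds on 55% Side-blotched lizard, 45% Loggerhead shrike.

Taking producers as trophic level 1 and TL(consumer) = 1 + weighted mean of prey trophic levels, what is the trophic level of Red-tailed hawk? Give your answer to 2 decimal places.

Harvester ant: 1 + 1 = 2
Side-blotched lizard: 1 + 2 = 3
Loggerhead shrike: 1 + (0.74×3 + 0.26×2) = 3.74
Red-tailed hawk: 1 + (0.55×3 + 0.45×3.74) = 4.333

4.33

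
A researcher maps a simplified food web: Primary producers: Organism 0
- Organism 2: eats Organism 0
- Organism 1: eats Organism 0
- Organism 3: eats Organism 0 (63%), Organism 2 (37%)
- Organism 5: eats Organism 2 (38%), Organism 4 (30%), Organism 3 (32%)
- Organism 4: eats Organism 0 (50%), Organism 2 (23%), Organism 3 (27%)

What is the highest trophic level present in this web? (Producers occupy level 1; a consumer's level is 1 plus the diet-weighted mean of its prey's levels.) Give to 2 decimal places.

Organism 1: 1 + 1 = 2
Organism 2: 1 + 1 = 2
Organism 3: 1 + (0.63×1 + 0.37×2) = 2.37
Organism 4: 1 + (0.5×1 + 0.23×2 + 0.27×2.37) = 2.5999
Organism 5: 1 + (0.38×2 + 0.3×2.5999 + 0.32×2.37) = 3.29837

3.30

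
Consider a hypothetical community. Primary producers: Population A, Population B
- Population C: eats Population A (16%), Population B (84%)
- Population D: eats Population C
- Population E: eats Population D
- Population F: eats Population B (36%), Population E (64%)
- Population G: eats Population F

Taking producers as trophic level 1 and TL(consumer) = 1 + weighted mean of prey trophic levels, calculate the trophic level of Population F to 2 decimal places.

3.92

Population C: 1 + (0.16×1 + 0.84×1) = 2
Population D: 1 + 2 = 3
Population E: 1 + 3 = 4
Population F: 1 + (0.36×1 + 0.64×4) = 3.92
Population G: 1 + 3.92 = 4.92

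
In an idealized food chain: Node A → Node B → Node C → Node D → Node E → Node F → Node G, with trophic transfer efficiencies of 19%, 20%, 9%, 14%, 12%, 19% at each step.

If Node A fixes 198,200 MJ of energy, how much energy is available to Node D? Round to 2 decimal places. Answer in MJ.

677.84 MJ

Node B: 198200 × 0.19 = 37658 MJ
Node C: 37658 × 0.2 = 7531.6 MJ
Node D: 7531.6 × 0.09 = 677.844 MJ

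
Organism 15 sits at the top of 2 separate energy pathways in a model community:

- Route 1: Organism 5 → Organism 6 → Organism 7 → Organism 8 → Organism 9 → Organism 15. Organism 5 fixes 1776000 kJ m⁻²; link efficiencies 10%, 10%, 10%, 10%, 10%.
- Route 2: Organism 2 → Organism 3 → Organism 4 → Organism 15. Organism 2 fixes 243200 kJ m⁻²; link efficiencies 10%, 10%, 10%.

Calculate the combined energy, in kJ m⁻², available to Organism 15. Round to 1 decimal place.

Route 1: 1776000 × 0.1 × 0.1 × 0.1 × 0.1 × 0.1 = 17.76 kJ m⁻²
Route 2: 243200 × 0.1 × 0.1 × 0.1 = 243.2 kJ m⁻²
Total at Organism 15: 17.76 + 243.2 = 260.96 kJ m⁻²

261.0 kJ m⁻²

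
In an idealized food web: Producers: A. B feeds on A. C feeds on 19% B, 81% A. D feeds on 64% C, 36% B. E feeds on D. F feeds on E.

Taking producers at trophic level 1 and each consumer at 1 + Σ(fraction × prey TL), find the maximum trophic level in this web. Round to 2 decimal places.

B: 1 + 1 = 2
C: 1 + (0.19×2 + 0.81×1) = 2.19
D: 1 + (0.64×2.19 + 0.36×2) = 3.1216
E: 1 + 3.1216 = 4.1216
F: 1 + 4.1216 = 5.1216

5.12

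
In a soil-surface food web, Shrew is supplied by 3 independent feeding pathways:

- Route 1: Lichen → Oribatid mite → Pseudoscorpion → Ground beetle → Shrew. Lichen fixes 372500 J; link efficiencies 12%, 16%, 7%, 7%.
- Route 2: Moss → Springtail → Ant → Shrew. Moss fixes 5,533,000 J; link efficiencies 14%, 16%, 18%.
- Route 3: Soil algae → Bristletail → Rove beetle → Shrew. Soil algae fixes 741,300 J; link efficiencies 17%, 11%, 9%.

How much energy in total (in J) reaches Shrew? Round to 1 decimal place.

23591.7 J

Route 1: 372500 × 0.12 × 0.16 × 0.07 × 0.07 = 35.0448 J
Route 2: 5533000 × 0.14 × 0.16 × 0.18 = 22309.056 J
Route 3: 741300 × 0.17 × 0.11 × 0.09 = 1247.6079 J
Total at Shrew: 35.0448 + 22309.056 + 1247.6079 = 23591.7087 J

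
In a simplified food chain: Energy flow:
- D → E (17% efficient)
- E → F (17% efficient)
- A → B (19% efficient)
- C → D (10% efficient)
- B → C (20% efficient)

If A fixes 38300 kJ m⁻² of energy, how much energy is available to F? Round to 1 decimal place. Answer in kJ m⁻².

B: 38300 × 0.19 = 7277 kJ m⁻²
C: 7277 × 0.2 = 1455.4 kJ m⁻²
D: 1455.4 × 0.1 = 145.54 kJ m⁻²
E: 145.54 × 0.17 = 24.7418 kJ m⁻²
F: 24.7418 × 0.17 = 4.206106 kJ m⁻²

4.2 kJ m⁻²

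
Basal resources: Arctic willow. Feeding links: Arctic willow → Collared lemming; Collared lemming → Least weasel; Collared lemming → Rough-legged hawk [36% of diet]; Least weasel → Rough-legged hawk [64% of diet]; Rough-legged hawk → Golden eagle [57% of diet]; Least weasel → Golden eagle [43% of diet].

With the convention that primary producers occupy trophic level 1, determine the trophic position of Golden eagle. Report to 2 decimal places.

Collared lemming: 1 + 1 = 2
Least weasel: 1 + 2 = 3
Rough-legged hawk: 1 + (0.36×2 + 0.64×3) = 3.64
Golden eagle: 1 + (0.57×3.64 + 0.43×3) = 4.3648

4.36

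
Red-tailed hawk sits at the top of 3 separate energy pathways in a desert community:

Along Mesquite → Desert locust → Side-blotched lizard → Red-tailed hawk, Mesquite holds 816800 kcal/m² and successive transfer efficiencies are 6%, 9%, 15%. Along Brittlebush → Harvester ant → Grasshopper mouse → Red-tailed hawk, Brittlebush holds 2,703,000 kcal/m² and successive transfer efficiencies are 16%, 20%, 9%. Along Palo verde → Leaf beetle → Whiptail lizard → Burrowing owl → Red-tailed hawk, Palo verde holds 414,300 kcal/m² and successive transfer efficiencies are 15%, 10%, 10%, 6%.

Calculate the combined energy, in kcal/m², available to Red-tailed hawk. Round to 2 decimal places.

Via Mesquite: 816800 × 0.06 × 0.09 × 0.15 = 661.608 kcal/m²
Via Brittlebush: 2703000 × 0.16 × 0.2 × 0.09 = 7784.64 kcal/m²
Via Palo verde: 414300 × 0.15 × 0.1 × 0.1 × 0.06 = 37.287 kcal/m²
Total at Red-tailed hawk: 661.608 + 7784.64 + 37.287 = 8483.535 kcal/m²

8483.54 kcal/m²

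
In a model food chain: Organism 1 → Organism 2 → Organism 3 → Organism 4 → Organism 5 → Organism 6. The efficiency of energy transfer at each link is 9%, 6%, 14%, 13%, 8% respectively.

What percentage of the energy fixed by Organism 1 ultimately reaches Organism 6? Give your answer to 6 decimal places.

Product of link efficiencies: 0.09 × 0.06 × 0.14 × 0.13 × 0.08 = 0.0000078624
As a percentage: 0.0000078624 × 100 = 0.000786%

0.000786%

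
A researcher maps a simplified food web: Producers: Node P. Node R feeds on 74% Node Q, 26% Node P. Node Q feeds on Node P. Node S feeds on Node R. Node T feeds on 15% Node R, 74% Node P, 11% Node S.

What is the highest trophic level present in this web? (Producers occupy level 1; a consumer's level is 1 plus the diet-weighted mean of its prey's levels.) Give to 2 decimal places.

Node Q: 1 + 1 = 2
Node R: 1 + (0.74×2 + 0.26×1) = 2.74
Node S: 1 + 2.74 = 3.74
Node T: 1 + (0.15×2.74 + 0.74×1 + 0.11×3.74) = 2.5624

3.74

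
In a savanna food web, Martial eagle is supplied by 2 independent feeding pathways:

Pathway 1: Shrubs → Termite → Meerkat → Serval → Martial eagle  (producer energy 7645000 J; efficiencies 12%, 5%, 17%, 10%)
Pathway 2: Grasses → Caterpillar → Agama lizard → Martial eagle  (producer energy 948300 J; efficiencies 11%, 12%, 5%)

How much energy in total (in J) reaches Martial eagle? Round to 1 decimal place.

1405.7 J

Pathway 1: 7645000 × 0.12 × 0.05 × 0.17 × 0.1 = 779.79 J
Pathway 2: 948300 × 0.11 × 0.12 × 0.05 = 625.878 J
Total at Martial eagle: 779.79 + 625.878 = 1405.668 J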